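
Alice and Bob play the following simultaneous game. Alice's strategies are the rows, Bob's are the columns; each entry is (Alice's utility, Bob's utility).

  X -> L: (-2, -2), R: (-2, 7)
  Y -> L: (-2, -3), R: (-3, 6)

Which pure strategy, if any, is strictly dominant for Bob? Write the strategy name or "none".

R vs L: X: 7>-2, Y: 6>-3.
R strictly beats every other strategy against every opponent action, so it is strictly dominant.

R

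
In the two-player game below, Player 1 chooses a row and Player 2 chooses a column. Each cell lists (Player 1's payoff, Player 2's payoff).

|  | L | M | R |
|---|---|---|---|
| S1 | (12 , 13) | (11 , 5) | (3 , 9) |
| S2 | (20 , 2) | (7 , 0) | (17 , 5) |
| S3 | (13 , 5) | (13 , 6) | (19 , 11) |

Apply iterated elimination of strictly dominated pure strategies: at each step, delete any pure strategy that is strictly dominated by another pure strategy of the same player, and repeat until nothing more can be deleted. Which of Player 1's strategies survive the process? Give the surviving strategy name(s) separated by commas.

S3

For Player 1, S3 strictly dominates S1 on the remaining columns (L: 13>12, M: 13>11, R: 19>3); eliminate S1.
Column L is eliminated: R beats it against every remaining row (S2: 5>2, S3: 11>5).
For Player 1, S3 strictly dominates S2 on the remaining columns (M: 13>7, R: 19>17); eliminate S2.
Column M is eliminated: R beats it against every remaining row (S3: 11>6).
Among the remaining strategies, none is strictly dominated by another pure strategy of the same player, so the elimination stops.
Surviving strategies — Player 1: {S3}; Player 2: {R}.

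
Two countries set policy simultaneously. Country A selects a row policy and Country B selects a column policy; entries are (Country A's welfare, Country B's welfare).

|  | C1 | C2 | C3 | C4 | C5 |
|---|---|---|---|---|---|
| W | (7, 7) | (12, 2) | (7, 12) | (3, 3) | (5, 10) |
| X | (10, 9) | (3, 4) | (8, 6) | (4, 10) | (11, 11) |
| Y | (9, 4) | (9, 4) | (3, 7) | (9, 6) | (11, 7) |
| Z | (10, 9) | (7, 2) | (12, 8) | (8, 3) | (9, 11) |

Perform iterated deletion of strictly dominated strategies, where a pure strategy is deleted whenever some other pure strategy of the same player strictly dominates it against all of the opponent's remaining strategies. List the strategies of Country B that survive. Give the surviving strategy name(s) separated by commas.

For Country B, C5 strictly dominates C1 on the remaining rows (W: 10>7, X: 11>9, Y: 7>4, Z: 11>9); eliminate C1.
For Country B, C3 strictly dominates C2 on the remaining rows (W: 12>2, X: 6>4, Y: 7>4, Z: 8>2); eliminate C2.
For Country A, X strictly dominates W on the remaining columns (C3: 8>7, C4: 4>3, C5: 11>5); eliminate W.
Column C4 is eliminated: C5 beats it against every remaining row (X: 11>10, Y: 7>6, Z: 11>3).
Among the remaining strategies, none is strictly dominated by another pure strategy of the same player, so the elimination stops.
Surviving strategies — Country A: {X, Y, Z}; Country B: {C3, C5}.

C3, C5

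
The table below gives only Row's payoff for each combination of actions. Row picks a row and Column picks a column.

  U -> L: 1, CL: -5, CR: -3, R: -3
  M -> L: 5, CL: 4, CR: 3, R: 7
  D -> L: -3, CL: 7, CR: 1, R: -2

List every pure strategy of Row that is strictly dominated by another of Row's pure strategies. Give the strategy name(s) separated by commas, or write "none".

U

M strictly dominates U — L: 5>1, CL: 4>-5, CR: 3>-3, R: 7>-3.
M is not dominated — it holds its own against U at L (5>1); D at L (5>-3).
D: no other strategy beats it everywhere (U at CL (7>-5); M at CL (7>4)).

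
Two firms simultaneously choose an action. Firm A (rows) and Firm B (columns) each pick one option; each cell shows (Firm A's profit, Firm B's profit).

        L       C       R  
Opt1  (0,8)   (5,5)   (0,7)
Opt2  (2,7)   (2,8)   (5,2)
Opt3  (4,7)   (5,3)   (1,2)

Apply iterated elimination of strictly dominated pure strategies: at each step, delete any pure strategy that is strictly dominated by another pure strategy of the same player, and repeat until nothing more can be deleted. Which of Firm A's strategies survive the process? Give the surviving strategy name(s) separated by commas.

Column R is eliminated: L beats it against every remaining row (Opt1: 8>7, Opt2: 7>2, Opt3: 7>2).
Row Opt2 is eliminated: Opt3 beats it against every remaining column (L: 4>2, C: 5>2).
Firm B's strategy C is strictly dominated by L (Opt1: 8>5, Opt3: 7>3) and is removed.
Row Opt1 is eliminated: Opt3 beats it against every remaining column (L: 4>0).
Among the remaining strategies, none is strictly dominated by another pure strategy of the same player, so the elimination stops.
Surviving strategies — Firm A: {Opt3}; Firm B: {L}.

Opt3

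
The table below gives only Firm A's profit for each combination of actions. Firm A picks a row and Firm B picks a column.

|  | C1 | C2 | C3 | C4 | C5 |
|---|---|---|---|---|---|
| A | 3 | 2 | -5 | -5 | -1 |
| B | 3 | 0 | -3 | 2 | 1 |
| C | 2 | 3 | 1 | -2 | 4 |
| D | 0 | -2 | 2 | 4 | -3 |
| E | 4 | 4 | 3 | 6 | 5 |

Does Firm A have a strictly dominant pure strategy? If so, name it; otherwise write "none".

E

E vs A: C1: 4>3, C2: 4>2, C3: 3>-5, C4: 6>-5, C5: 5>-1.
E vs B: C1: 4>3, C2: 4>0, C3: 3>-3, C4: 6>2, C5: 5>1.
E vs C: C1: 4>2, C2: 4>3, C3: 3>1, C4: 6>-2, C5: 5>4.
E vs D: C1: 4>0, C2: 4>-2, C3: 3>2, C4: 6>4, C5: 5>-3.
E strictly beats every other strategy against every opponent action, so it is strictly dominant.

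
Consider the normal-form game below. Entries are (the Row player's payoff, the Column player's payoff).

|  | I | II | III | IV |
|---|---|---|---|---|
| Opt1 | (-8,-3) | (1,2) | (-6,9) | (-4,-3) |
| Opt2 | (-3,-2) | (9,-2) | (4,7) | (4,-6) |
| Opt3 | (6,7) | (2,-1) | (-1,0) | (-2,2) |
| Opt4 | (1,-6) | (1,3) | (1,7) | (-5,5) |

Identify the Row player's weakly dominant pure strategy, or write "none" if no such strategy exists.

none

Opt1 fails to dominate Opt2 at I (-8<-3).
Opt2 fails to dominate Opt3 at I (-3<6).
Opt3 fails to dominate Opt2 at II (2<9).
Opt4 fails to dominate Opt1 at IV (-5<-4).
No single strategy dominates all the others.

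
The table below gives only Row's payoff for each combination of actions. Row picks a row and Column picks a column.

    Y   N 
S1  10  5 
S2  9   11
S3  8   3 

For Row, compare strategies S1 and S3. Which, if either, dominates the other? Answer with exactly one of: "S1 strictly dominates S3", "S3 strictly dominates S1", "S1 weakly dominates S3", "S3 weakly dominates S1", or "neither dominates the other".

S1 strictly dominates S3

Compare S1 to S3 across each choice by Column: Y: 10>8, N: 5>3.
S1 gives a strictly higher payoff against each choice by Column, so S1 strictly dominates S3.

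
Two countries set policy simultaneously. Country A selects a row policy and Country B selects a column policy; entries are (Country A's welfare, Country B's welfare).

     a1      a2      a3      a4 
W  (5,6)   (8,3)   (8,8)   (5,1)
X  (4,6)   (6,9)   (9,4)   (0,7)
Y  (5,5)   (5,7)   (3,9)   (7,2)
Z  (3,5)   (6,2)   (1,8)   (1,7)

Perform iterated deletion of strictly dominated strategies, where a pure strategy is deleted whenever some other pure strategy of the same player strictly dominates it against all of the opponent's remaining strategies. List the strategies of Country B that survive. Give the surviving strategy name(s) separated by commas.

Row Z is eliminated: W beats it against every remaining column (a1: 5>3, a2: 8>6, a3: 8>1, a4: 5>1).
For Country B, a2 strictly dominates a4 on the remaining rows (W: 3>1, X: 9>7, Y: 7>2); eliminate a4.
Among the remaining strategies, none is strictly dominated by another pure strategy of the same player, so the elimination stops.
Surviving strategies — Country A: {W, X, Y}; Country B: {a1, a2, a3}.

a1, a2, a3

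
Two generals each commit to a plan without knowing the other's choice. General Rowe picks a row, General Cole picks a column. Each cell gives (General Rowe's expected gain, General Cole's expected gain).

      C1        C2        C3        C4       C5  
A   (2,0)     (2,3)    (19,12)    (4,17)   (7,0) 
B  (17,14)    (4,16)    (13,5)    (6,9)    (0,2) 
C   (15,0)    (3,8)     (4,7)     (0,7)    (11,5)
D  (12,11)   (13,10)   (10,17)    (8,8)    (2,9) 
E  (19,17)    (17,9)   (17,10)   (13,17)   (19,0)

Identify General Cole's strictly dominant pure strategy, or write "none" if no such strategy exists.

none

C1 fails to dominate C2 at A (0<3).
C2 fails to dominate C1 at D (10<11).
C3 fails to dominate C1 at B (5<14).
C4 fails to dominate C1 at B (9<14).
C5 fails to dominate C1 at A (0=0).
No single strategy dominates all the others.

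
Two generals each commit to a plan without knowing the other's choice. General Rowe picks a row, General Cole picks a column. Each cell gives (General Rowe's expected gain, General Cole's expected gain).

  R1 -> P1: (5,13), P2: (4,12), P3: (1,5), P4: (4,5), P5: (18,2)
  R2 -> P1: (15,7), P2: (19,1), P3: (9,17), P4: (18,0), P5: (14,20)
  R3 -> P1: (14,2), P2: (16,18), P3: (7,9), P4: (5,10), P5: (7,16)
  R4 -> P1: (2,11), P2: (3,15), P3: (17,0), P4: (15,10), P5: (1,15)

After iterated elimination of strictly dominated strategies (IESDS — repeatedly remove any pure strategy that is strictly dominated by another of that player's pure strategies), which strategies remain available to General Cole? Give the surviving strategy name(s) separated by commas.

General Rowe's strategy R3 is strictly dominated by R2 (P1: 15>14, P2: 19>16, P3: 9>7, P4: 18>5, P5: 14>7) and is removed.
Column P4 is eliminated: P1 beats it against every remaining row (R1: 13>5, R2: 7>0, R4: 11>10).
Among the remaining strategies, none is strictly dominated by another pure strategy of the same player, so the elimination stops.
Surviving strategies — General Rowe: {R1, R2, R4}; General Cole: {P1, P2, P3, P5}.

P1, P2, P3, P5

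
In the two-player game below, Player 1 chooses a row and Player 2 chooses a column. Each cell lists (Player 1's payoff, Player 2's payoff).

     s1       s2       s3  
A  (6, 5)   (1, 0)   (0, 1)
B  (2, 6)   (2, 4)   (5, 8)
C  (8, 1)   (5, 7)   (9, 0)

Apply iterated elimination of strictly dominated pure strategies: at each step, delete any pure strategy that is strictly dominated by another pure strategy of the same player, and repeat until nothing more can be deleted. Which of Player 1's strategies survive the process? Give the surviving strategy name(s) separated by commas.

C

Player 1's strategy A is strictly dominated by C (s1: 8>6, s2: 5>1, s3: 9>0) and is removed.
Player 1's strategy B is strictly dominated by C (s1: 8>2, s2: 5>2, s3: 9>5) and is removed.
Column s1 is eliminated: s2 beats it against every remaining row (C: 7>1).
Player 2's strategy s3 is strictly dominated by s2 (C: 7>0) and is removed.
Among the remaining strategies, none is strictly dominated by another pure strategy of the same player, so the elimination stops.
Surviving strategies — Player 1: {C}; Player 2: {s2}.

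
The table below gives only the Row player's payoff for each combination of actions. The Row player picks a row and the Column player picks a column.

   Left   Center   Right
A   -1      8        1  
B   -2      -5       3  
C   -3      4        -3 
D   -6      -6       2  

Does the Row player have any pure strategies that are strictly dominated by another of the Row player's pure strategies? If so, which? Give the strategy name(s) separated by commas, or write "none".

C, D

Nothing dominates A: B at Left (-1>-2); C at Left (-1>-3); D at Left (-1>-6).
Nothing dominates B: A at Right (3>1); C at Left (-2>-3); D at Left (-2>-6).
C: dominated, since A does at least as well everywhere (Left: -1>-3, Center: 8>4, Right: 1>-3).
B strictly dominates D — Left: -2>-6, Center: -5>-6, Right: 3>2.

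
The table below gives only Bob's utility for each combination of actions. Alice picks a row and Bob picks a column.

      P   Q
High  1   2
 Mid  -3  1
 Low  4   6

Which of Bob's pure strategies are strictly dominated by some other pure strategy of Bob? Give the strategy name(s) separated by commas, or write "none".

P

P is strictly dominated by Q (High: 2>1, Mid: 1>-3, Low: 6>4).
Q is not dominated — it holds its own against P at High (2>1).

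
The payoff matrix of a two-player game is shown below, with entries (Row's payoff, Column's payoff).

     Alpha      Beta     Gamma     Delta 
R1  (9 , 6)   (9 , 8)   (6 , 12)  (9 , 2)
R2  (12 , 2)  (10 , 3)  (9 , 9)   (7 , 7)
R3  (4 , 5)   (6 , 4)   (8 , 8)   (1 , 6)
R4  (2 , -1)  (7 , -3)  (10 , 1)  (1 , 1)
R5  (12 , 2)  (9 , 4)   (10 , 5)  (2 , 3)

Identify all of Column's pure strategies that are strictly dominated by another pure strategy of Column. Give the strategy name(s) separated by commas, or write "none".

Alpha, Beta

Gamma strictly dominates Alpha — R1: 12>6, R2: 9>2, R3: 8>5, R4: 1>-1, R5: 5>2.
Gamma strictly dominates Beta — R1: 12>8, R2: 9>3, R3: 8>4, R4: 1>-3, R5: 5>4.
Gamma is not dominated — it holds its own against Alpha at R1 (12>6); Beta at R1 (12>8); Delta at R1 (12>2).
Nothing dominates Delta: Alpha at R2 (7>2); Beta at R2 (7>3); Gamma at R4 (1=1).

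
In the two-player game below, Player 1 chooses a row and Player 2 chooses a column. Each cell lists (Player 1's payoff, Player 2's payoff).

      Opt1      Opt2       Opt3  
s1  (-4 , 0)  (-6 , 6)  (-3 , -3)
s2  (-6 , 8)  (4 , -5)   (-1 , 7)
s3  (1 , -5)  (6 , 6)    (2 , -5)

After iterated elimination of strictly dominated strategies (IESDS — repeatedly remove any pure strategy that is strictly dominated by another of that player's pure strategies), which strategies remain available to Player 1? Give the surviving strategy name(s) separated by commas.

s3

Player 1's strategy s1 is strictly dominated by s3 (Opt1: 1>-4, Opt2: 6>-6, Opt3: 2>-3) and is removed.
Row s2 is eliminated: s3 beats it against every remaining column (Opt1: 1>-6, Opt2: 6>4, Opt3: 2>-1).
For Player 2, Opt2 strictly dominates Opt1 on the remaining rows (s3: 6>-5); eliminate Opt1.
For Player 2, Opt2 strictly dominates Opt3 on the remaining rows (s3: 6>-5); eliminate Opt3.
Among the remaining strategies, none is strictly dominated by another pure strategy of the same player, so the elimination stops.
Surviving strategies — Player 1: {s3}; Player 2: {Opt2}.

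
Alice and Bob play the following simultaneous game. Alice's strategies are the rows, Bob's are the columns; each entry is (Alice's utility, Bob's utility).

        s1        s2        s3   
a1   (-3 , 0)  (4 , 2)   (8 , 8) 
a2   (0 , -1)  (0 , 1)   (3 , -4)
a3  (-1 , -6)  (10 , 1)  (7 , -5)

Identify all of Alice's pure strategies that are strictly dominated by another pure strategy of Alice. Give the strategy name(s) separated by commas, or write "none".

Nothing dominates a1: a2 at s2 (4>0); a3 at s3 (8>7).
a2 is not dominated — it holds its own against a1 at s1 (0>-3); a3 at s1 (0>-1).
a3: no other strategy beats it everywhere (a1 at s1 (-1>-3); a2 at s2 (10>0)).

none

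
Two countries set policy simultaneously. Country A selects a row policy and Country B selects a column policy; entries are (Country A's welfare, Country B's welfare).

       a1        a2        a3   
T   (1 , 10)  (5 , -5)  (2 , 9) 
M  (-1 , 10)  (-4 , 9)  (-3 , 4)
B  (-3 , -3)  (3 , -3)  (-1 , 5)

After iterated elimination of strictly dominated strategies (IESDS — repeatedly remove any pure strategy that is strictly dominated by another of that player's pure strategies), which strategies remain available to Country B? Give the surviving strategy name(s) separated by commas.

a1

Row M is eliminated: T beats it against every remaining column (a1: 1>-1, a2: 5>-4, a3: 2>-3).
For Country A, T strictly dominates B on the remaining columns (a1: 1>-3, a2: 5>3, a3: 2>-1); eliminate B.
For Country B, a1 strictly dominates a2 on the remaining rows (T: 10>-5); eliminate a2.
For Country B, a1 strictly dominates a3 on the remaining rows (T: 10>9); eliminate a3.
Among the remaining strategies, none is strictly dominated by another pure strategy of the same player, so the elimination stops.
Surviving strategies — Country A: {T}; Country B: {a1}.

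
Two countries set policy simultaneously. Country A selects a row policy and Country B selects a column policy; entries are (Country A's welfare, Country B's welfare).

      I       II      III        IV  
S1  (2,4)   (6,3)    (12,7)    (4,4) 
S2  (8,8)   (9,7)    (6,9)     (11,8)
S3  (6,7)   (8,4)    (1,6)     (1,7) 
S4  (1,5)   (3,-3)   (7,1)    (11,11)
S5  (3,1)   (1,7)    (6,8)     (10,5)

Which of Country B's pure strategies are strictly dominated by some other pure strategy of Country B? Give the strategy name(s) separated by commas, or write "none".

II

I: no other strategy beats it everywhere (II at S1 (4>3); III at S3 (7>6); IV at S1 (4=4)).
II is strictly dominated by III (S1: 7>3, S2: 9>7, S3: 6>4, S4: 1>-3, S5: 8>7).
III is not dominated — it holds its own against I at S1 (7>4); II at S1 (7>3); IV at S1 (7>4).
IV: no other strategy beats it everywhere (I at S1 (4=4); II at S1 (4>3); III at S3 (7>6)).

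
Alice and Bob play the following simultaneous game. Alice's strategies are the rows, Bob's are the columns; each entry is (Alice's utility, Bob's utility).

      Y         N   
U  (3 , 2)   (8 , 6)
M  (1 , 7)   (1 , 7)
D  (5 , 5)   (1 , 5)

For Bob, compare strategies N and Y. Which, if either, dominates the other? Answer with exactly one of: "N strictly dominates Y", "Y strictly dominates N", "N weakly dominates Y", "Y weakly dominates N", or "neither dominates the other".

N weakly dominates Y

Compare N to Y across every action of Alice: U: 6>2, M: 7=7, D: 5=5.
N is at least as good everywhere and strictly better somewhere (tied only at M, D), so N weakly but not strictly dominates Y.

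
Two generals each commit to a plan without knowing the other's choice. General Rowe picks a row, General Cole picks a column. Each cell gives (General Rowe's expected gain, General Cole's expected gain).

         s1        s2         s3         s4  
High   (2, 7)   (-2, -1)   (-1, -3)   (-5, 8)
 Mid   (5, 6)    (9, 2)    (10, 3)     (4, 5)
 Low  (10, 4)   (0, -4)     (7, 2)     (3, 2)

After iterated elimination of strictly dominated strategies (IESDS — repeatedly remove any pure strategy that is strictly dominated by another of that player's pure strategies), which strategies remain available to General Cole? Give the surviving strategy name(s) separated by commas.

s1

For General Rowe, Mid strictly dominates High on the remaining columns (s1: 5>2, s2: 9>-2, s3: 10>-1, s4: 4>-5); eliminate High.
For General Cole, s1 strictly dominates s2 on the remaining rows (Mid: 6>2, Low: 4>-4); eliminate s2.
Column s3 is eliminated: s1 beats it against every remaining row (Mid: 6>3, Low: 4>2).
General Cole's strategy s4 is strictly dominated by s1 (Mid: 6>5, Low: 4>2) and is removed.
Row Mid is eliminated: Low beats it against every remaining column (s1: 10>5).
Among the remaining strategies, none is strictly dominated by another pure strategy of the same player, so the elimination stops.
Surviving strategies — General Rowe: {Low}; General Cole: {s1}.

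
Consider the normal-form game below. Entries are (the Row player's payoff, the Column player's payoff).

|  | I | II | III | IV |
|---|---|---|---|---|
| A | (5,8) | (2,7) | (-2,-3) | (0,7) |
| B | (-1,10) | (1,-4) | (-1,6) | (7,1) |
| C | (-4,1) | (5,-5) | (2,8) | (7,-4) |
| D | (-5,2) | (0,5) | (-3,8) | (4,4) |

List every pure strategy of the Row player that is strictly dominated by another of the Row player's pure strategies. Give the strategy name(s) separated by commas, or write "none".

A is not dominated — it holds its own against B at I (5>-1); C at I (5>-4); D at I (5>-5).
Nothing dominates B: A at III (-1>-2); C at I (-1>-4); D at I (-1>-5).
C is not dominated — it holds its own against A at II (5>2); B at II (5>1); D at I (-4>-5).
D is strictly dominated by B (I: -1>-5, II: 1>0, III: -1>-3, IV: 7>4).

D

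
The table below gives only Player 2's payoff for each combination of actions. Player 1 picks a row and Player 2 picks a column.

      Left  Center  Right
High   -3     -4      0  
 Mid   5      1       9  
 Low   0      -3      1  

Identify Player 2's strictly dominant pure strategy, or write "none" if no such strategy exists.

Right vs Left: High: 0>-3, Mid: 9>5, Low: 1>0.
Right vs Center: High: 0>-4, Mid: 9>1, Low: 1>-3.
Right strictly beats every other strategy against every opponent action, so it is strictly dominant.

Right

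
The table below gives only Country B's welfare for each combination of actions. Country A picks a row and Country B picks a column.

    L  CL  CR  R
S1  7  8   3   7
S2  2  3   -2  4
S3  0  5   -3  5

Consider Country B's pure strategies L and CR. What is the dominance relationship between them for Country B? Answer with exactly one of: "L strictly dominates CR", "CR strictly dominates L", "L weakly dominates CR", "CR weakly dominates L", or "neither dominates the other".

L strictly dominates CR

L's payoffs vs CR's, by Country A's action — S1: 7>3, S2: 2>-2, S3: 0>-3.
L gives a strictly higher payoff against each choice by Country A, so L strictly dominates CR.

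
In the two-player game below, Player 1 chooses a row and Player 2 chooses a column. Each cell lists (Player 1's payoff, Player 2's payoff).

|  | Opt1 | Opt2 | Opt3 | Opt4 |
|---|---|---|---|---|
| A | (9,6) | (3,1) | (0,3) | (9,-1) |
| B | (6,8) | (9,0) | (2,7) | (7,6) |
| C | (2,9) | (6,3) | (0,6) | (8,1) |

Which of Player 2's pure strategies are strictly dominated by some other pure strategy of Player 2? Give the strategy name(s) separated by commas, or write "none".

Opt1 is not dominated — it holds its own against Opt2 at A (6>1); Opt3 at A (6>3); Opt4 at A (6>-1).
Opt2: dominated, since Opt1 does at least as well everywhere (A: 6>1, B: 8>0, C: 9>3).
Opt1 strictly dominates Opt3 — A: 6>3, B: 8>7, C: 9>6.
Opt4 is strictly dominated by Opt1 (A: 6>-1, B: 8>6, C: 9>1).

Opt2, Opt3, Opt4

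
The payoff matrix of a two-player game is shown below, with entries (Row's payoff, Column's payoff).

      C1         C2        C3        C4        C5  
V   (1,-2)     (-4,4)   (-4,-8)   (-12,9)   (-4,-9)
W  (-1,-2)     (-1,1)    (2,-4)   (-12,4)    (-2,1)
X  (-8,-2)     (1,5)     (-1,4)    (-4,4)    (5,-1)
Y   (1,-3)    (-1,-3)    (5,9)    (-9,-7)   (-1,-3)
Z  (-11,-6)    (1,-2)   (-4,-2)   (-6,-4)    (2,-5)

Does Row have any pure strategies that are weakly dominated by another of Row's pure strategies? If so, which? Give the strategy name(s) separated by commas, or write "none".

V is weakly dominated by Y (C1: 1=1, C2: -1>-4, C3: 5>-4, C4: -9>-12, C5: -1>-4).
W is weakly dominated by Y (C1: 1>-1, C2: -1=-1, C3: 5>2, C4: -9>-12, C5: -1>-2).
X: no other strategy beats it everywhere (V at C2 (1>-4); W at C2 (1>-1); Y at C2 (1>-1); Z at C1 (-8>-11)).
Nothing dominates Y: V at C2 (-1>-4); W at C1 (1>-1); X at C1 (1>-8); Z at C1 (1>-11).
Z: dominated, since X does at least as well everywhere (C1: -8>-11, C2: 1=1, C3: -1>-4, C4: -4>-6, C5: 5>2).

V, W, Z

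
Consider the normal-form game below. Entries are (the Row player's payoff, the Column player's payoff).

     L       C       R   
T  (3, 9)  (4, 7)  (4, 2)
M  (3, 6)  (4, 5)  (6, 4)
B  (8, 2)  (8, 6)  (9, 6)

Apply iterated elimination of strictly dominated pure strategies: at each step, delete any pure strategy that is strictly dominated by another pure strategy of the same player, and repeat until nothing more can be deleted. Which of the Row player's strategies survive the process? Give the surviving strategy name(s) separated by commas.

B

The Row player's strategy T is strictly dominated by B (L: 8>3, C: 8>4, R: 9>4) and is removed.
Row M is eliminated: B beats it against every remaining column (L: 8>3, C: 8>4, R: 9>6).
The Column player's strategy L is strictly dominated by C (B: 6>2) and is removed.
Among the remaining strategies, none is strictly dominated by another pure strategy of the same player, so the elimination stops.
Surviving strategies — the Row player: {B}; the Column player: {C, R}.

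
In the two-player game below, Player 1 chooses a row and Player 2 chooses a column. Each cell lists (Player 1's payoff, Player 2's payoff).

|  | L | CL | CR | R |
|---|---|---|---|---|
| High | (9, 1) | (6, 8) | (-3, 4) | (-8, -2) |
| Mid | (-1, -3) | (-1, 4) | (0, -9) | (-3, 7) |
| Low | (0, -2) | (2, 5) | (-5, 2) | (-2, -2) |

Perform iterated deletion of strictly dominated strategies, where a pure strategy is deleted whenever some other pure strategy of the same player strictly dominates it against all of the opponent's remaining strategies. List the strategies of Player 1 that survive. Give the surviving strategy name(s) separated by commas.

Player 2's strategy L is strictly dominated by CL (High: 8>1, Mid: 4>-3, Low: 5>-2) and is removed.
For Player 2, CL strictly dominates CR on the remaining rows (High: 8>4, Mid: 4>-9, Low: 5>2); eliminate CR.
Player 1's strategy Mid is strictly dominated by Low (CL: 2>-1, R: -2>-3) and is removed.
For Player 2, CL strictly dominates R on the remaining rows (High: 8>-2, Low: 5>-2); eliminate R.
Player 1's strategy Low is strictly dominated by High (CL: 6>2) and is removed.
Among the remaining strategies, none is strictly dominated by another pure strategy of the same player, so the elimination stops.
Surviving strategies — Player 1: {High}; Player 2: {CL}.

High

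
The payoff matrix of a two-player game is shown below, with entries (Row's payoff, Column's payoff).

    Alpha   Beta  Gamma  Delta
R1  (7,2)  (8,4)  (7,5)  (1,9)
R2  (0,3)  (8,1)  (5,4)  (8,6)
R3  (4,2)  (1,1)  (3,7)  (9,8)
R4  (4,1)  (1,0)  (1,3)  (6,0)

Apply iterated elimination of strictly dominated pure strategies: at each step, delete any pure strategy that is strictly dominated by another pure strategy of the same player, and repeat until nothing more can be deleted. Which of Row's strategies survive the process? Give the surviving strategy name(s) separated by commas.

Column Alpha is eliminated: Gamma beats it against every remaining row (R1: 5>2, R2: 4>3, R3: 7>2, R4: 3>1).
For Row, R2 strictly dominates R4 on the remaining columns (Beta: 8>1, Gamma: 5>1, Delta: 8>6); eliminate R4.
Column's strategy Beta is strictly dominated by Gamma (R1: 5>4, R2: 4>1, R3: 7>1) and is removed.
Column Gamma is eliminated: Delta beats it against every remaining row (R1: 9>5, R2: 6>4, R3: 8>7).
Row's strategy R1 is strictly dominated by R2 (Delta: 8>1) and is removed.
Row's strategy R2 is strictly dominated by R3 (Delta: 9>8) and is removed.
Among the remaining strategies, none is strictly dominated by another pure strategy of the same player, so the elimination stops.
Surviving strategies — Row: {R3}; Column: {Delta}.

R3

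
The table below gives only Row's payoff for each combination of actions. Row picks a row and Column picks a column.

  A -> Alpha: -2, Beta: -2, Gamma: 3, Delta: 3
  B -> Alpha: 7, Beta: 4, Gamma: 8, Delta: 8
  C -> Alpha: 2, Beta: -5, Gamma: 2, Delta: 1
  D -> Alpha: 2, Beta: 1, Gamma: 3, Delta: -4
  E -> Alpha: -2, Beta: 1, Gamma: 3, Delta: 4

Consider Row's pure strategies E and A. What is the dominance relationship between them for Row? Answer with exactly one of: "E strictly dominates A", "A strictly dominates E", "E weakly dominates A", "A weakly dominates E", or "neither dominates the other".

E weakly dominates A

E's payoffs vs A's, by Column's action — Alpha: -2=-2, Beta: 1>-2, Gamma: 3=3, Delta: 4>3.
E is at least as good everywhere and strictly better somewhere (tied only at Alpha, Gamma), so E weakly but not strictly dominates A.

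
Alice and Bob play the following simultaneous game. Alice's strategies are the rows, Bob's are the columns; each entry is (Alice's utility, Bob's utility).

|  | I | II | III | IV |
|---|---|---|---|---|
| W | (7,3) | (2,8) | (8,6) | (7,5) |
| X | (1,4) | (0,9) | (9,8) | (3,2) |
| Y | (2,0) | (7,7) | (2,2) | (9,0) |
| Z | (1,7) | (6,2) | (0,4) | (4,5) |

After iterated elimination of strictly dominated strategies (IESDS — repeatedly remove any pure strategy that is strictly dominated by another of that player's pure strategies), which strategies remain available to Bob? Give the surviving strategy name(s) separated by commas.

II

For Alice, Y strictly dominates Z on the remaining columns (I: 2>1, II: 7>6, III: 2>0, IV: 9>4); eliminate Z.
Column I is eliminated: II beats it against every remaining row (W: 8>3, X: 9>4, Y: 7>0).
Bob's strategy III is strictly dominated by II (W: 8>6, X: 9>8, Y: 7>2) and is removed.
Row W is eliminated: Y beats it against every remaining column (II: 7>2, IV: 9>7).
For Alice, Y strictly dominates X on the remaining columns (II: 7>0, IV: 9>3); eliminate X.
For Bob, II strictly dominates IV on the remaining rows (Y: 7>0); eliminate IV.
Among the remaining strategies, none is strictly dominated by another pure strategy of the same player, so the elimination stops.
Surviving strategies — Alice: {Y}; Bob: {II}.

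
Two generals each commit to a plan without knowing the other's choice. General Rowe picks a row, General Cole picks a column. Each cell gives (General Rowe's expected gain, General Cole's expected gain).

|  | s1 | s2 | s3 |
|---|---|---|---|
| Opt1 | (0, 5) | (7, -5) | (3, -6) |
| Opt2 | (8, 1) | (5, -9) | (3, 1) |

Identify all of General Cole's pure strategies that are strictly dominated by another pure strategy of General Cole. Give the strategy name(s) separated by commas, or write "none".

s2

Nothing dominates s1: s2 at Opt1 (5>-5); s3 at Opt1 (5>-6).
s1 strictly dominates s2 — Opt1: 5>-5, Opt2: 1>-9.
Nothing dominates s3: s1 at Opt2 (1=1); s2 at Opt2 (1>-9).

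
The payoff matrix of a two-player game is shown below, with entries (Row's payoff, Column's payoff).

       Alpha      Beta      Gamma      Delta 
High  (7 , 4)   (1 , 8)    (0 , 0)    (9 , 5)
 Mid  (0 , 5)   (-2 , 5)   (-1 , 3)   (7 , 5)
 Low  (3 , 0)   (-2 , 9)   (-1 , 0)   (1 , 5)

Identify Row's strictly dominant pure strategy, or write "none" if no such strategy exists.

High

High vs Mid: Alpha: 7>0, Beta: 1>-2, Gamma: 0>-1, Delta: 9>7.
High vs Low: Alpha: 7>3, Beta: 1>-2, Gamma: 0>-1, Delta: 9>1.
High strictly beats every other strategy against every opponent action, so it is strictly dominant.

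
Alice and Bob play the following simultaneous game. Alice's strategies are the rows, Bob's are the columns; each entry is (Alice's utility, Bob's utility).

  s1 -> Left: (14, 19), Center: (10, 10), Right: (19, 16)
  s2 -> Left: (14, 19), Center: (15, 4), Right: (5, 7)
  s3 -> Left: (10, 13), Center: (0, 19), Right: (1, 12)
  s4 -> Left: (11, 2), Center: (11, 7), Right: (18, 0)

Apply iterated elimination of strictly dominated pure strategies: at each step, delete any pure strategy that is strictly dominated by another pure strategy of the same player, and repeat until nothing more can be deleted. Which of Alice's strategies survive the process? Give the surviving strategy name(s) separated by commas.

s1, s2

For Alice, s1 strictly dominates s3 on the remaining columns (Left: 14>10, Center: 10>0, Right: 19>1); eliminate s3.
Bob's strategy Right is strictly dominated by Left (s1: 19>16, s2: 19>7, s4: 2>0) and is removed.
For Alice, s2 strictly dominates s4 on the remaining columns (Left: 14>11, Center: 15>11); eliminate s4.
For Bob, Left strictly dominates Center on the remaining rows (s1: 19>10, s2: 19>4); eliminate Center.
Among the remaining strategies, none is strictly dominated by another pure strategy of the same player, so the elimination stops.
Surviving strategies — Alice: {s1, s2}; Bob: {Left}.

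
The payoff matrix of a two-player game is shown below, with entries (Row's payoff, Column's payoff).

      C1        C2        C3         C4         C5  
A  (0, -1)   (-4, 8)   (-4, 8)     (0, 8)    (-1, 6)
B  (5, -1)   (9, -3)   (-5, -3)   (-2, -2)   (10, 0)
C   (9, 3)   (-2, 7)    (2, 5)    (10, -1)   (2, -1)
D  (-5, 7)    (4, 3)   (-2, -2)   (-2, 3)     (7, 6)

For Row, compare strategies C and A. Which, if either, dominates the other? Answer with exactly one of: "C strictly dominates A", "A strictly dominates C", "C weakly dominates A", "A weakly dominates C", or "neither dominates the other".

C strictly dominates A

C's payoffs vs A's, by Column's action — C1: 9>0, C2: -2>-4, C3: 2>-4, C4: 10>0, C5: 2>-1.
C gives a strictly higher payoff against every action of Column, so C strictly dominates A.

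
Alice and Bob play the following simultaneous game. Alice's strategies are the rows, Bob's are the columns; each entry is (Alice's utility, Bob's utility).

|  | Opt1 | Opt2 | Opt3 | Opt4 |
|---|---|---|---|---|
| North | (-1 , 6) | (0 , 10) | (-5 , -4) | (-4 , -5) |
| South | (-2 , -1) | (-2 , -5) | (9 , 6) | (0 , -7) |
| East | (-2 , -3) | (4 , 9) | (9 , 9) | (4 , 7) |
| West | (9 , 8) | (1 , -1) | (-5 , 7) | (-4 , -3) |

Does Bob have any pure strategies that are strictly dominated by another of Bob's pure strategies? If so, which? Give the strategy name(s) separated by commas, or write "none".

Opt4

Opt1: no other strategy beats it everywhere (Opt2 at South (-1>-5); Opt3 at North (6>-4); Opt4 at North (6>-5)).
Opt2 is not dominated — it holds its own against Opt1 at North (10>6); Opt3 at North (10>-4); Opt4 at North (10>-5).
Opt3: no other strategy beats it everywhere (Opt1 at South (6>-1); Opt2 at South (6>-5); Opt4 at North (-4>-5)).
Opt4 is strictly dominated by Opt2 (North: 10>-5, South: -5>-7, East: 9>7, West: -1>-3).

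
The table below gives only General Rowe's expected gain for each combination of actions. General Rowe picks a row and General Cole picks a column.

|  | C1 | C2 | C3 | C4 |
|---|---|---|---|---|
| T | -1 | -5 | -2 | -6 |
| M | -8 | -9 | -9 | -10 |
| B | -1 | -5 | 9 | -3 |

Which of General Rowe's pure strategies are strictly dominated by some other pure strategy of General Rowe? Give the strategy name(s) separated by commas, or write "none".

M

T is not dominated — it holds its own against M at C1 (-1>-8); B at C1 (-1=-1).
T strictly dominates M — C1: -1>-8, C2: -5>-9, C3: -2>-9, C4: -6>-10.
Nothing dominates B: T at C1 (-1=-1); M at C1 (-1>-8).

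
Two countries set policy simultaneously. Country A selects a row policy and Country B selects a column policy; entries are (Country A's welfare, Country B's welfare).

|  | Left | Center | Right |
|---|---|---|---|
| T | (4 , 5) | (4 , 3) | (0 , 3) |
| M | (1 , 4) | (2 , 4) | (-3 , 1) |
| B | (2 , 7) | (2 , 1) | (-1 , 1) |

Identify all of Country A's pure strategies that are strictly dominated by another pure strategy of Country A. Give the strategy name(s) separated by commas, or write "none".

T is not dominated — it holds its own against M at Left (4>1); B at Left (4>2).
M: dominated, since T does at least as well everywhere (Left: 4>1, Center: 4>2, Right: 0>-3).
B is strictly dominated by T (Left: 4>2, Center: 4>2, Right: 0>-1).

M, B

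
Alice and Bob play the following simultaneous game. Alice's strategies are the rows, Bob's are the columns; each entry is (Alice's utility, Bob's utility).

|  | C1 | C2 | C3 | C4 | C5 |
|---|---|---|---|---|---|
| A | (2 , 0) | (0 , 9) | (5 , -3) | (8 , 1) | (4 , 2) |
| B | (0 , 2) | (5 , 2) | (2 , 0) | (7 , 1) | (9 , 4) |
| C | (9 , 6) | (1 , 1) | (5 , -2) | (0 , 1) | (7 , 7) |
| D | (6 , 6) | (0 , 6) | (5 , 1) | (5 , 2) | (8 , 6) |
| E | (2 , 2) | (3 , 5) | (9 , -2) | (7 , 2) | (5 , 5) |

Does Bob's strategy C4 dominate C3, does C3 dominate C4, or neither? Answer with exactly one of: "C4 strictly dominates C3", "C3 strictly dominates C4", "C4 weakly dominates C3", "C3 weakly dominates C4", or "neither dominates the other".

Compare C4 to C3 across each choice by Alice: A: 1>-3, B: 1>0, C: 1>-2, D: 2>1, E: 2>-2.
C4 gives a strictly higher payoff against each choice by Alice, so C4 strictly dominates C3.

C4 strictly dominates C3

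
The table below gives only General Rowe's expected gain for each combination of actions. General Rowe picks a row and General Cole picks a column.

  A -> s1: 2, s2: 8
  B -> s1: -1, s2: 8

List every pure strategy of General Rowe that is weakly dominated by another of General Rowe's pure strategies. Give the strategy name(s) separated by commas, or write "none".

Nothing dominates A: B at s1 (2>-1).
A weakly dominates B — s1: 2>-1, s2: 8=8.

B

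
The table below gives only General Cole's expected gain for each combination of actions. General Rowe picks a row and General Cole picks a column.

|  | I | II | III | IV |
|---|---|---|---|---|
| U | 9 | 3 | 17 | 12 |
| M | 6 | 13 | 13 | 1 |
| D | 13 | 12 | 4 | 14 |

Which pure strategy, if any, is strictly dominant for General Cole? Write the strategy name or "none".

I fails to dominate II at M (6<13).
II fails to dominate I at U (3<9).
III fails to dominate I at D (4<13).
IV fails to dominate I at M (1<6).
No single strategy dominates all the others.

none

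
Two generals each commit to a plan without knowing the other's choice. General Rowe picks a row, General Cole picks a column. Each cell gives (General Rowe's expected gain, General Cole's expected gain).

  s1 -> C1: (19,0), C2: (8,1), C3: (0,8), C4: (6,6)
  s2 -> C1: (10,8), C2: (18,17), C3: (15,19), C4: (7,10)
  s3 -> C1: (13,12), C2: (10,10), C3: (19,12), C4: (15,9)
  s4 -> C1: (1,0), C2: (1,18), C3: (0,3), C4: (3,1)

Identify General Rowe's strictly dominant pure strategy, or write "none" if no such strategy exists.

none

s1 fails to dominate s2 at C2 (8<18).
s2 fails to dominate s1 at C1 (10<19).
s3 fails to dominate s1 at C1 (13<19).
s4 fails to dominate s1 at C1 (1<19).
No single strategy dominates all the others.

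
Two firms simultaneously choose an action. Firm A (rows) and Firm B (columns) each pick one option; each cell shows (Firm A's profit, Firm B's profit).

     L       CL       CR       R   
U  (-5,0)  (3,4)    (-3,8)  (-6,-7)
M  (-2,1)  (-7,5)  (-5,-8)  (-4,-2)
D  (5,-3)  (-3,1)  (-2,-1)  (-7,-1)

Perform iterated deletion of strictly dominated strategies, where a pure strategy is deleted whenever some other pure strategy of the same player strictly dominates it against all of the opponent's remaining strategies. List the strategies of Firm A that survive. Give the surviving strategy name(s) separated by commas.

U, D

Firm B's strategy L is strictly dominated by CL (U: 4>0, M: 5>1, D: 1>-3) and is removed.
Firm B's strategy R is strictly dominated by CL (U: 4>-7, M: 5>-2, D: 1>-1) and is removed.
Firm A's strategy M is strictly dominated by U (CL: 3>-7, CR: -3>-5) and is removed.
Among the remaining strategies, none is strictly dominated by another pure strategy of the same player, so the elimination stops.
Surviving strategies — Firm A: {U, D}; Firm B: {CL, CR}.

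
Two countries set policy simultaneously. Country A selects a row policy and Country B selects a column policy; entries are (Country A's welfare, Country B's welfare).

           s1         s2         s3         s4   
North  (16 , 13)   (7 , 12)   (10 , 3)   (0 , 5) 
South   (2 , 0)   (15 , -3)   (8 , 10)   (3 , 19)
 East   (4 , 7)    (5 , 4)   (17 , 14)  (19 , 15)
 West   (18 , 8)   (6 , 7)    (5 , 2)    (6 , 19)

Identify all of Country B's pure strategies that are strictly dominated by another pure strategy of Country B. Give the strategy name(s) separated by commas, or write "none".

s2, s3

Nothing dominates s1: s2 at North (13>12); s3 at North (13>3); s4 at North (13>5).
s2: dominated, since s1 does at least as well everywhere (North: 13>12, South: 0>-3, East: 7>4, West: 8>7).
s3: dominated, since s4 does at least as well everywhere (North: 5>3, South: 19>10, East: 15>14, West: 19>2).
s4 is not dominated — it holds its own against s1 at South (19>0); s2 at South (19>-3); s3 at North (5>3).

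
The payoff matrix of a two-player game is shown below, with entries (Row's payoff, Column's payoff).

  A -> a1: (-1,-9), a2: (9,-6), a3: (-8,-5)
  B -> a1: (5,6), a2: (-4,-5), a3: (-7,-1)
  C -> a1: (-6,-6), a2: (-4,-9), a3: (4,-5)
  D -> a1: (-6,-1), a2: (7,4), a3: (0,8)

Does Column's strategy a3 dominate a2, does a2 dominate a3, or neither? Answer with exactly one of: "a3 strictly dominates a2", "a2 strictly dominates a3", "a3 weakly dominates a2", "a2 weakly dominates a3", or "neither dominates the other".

Compare a3 to a2 across each choice by Row: A: -5>-6, B: -1>-5, C: -5>-9, D: 8>4.
a3 gives a strictly higher payoff against each choice by Row, so a3 strictly dominates a2.

a3 strictly dominates a2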